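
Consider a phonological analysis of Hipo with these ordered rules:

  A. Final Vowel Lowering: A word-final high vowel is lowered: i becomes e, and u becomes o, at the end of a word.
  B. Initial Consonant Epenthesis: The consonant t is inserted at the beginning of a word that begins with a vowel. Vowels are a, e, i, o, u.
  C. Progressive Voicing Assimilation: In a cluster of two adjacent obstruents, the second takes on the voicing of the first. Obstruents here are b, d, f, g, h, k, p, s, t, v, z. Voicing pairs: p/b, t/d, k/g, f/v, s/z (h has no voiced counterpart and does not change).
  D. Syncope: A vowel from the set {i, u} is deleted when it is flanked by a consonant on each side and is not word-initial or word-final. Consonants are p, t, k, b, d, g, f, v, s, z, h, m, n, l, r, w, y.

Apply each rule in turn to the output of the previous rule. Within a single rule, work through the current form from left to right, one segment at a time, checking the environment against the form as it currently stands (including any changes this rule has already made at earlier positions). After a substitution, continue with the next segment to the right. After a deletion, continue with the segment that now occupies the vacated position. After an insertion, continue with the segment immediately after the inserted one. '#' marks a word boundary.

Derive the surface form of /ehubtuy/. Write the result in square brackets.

A Final Vowel Lowering: no change — [ehubtuy]
B Initial Consonant Epenthesis: [ehubtuy] → [tehubtuy]
C Progressive Voicing Assimilation: [tehubtuy] → [tehubduy]
D Syncope: [tehubduy] → [tehbdy]

[tehbdy]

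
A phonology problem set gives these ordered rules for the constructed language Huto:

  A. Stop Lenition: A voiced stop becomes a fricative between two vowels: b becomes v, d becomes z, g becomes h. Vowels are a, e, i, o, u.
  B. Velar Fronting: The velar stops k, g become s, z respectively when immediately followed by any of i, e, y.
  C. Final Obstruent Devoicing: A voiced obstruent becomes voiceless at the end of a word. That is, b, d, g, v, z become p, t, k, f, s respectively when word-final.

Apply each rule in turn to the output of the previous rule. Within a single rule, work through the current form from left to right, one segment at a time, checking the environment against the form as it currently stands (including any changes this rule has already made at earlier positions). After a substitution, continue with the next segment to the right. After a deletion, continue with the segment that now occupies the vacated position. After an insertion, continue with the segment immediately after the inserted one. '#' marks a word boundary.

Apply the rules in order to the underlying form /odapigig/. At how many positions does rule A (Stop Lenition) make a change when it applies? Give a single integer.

A Stop Lenition: [odapigig] → [ozapihig]
B Velar Fronting: no change — [ozapihig]
C Final Obstruent Devoicing: [ozapihig] → [ozapihik]
Rule A changed 2 position(s).

2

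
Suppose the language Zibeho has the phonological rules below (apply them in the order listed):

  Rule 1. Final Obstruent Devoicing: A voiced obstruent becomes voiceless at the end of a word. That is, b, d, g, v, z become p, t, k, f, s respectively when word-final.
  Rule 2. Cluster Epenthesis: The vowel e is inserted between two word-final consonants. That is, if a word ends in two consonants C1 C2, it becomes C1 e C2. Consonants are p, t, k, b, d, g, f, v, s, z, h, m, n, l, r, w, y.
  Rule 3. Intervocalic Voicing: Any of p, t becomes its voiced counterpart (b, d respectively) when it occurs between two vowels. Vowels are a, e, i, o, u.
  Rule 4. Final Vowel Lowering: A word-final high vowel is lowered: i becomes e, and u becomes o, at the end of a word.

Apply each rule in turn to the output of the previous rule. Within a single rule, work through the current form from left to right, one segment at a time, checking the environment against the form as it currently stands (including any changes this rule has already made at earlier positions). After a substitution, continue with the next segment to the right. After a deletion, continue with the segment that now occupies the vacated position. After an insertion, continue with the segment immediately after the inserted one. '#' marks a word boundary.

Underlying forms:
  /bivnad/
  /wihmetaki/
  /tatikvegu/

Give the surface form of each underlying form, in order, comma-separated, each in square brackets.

/bivnad/:
  Rule 1 Final Obstruent Devoicing: [bivnad] → [bivnat]
  Rule 2 Cluster Epenthesis: no change — [bivnat]
  Rule 3 Intervocalic Voicing: no change — [bivnat]
  Rule 4 Final Vowel Lowering: no change — [bivnat]
/wihmetaki/:
  Rule 1 Final Obstruent Devoicing: no change — [wihmetaki]
  Rule 2 Cluster Epenthesis: no change — [wihmetaki]
  Rule 3 Intervocalic Voicing: [wihmetaki] → [wihmedaki]
  Rule 4 Final Vowel Lowering: [wihmedaki] → [wihmedake]
/tatikvegu/:
  Rule 1 Final Obstruent Devoicing: no change — [tatikvegu]
  Rule 2 Cluster Epenthesis: no change — [tatikvegu]
  Rule 3 Intervocalic Voicing: [tatikvegu] → [tadikvegu]
  Rule 4 Final Vowel Lowering: [tadikvegu] → [tadikvego]

[bivnat], [wihmedake], [tadikvego]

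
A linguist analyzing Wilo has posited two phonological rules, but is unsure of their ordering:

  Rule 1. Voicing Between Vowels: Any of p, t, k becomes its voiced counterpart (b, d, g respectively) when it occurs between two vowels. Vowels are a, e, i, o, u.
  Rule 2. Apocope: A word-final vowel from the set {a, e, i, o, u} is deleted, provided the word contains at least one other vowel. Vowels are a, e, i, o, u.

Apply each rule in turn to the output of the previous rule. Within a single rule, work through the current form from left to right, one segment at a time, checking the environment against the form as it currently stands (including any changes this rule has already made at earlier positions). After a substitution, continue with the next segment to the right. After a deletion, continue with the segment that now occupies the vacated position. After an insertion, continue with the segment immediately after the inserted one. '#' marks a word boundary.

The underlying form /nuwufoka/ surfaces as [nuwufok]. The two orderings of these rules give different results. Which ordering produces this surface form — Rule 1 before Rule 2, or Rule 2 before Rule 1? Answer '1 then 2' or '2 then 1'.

2 then 1

Order 1 then 2:
  1 Voicing Between Vowels: [nuwufoka] → [nuwufoga]
  2 Apocope: [nuwufoga] → [nuwufog]
  result: [nuwufog]
Order 2 then 1:
  2 Apocope: [nuwufoka] → [nuwufok]
  1 Voicing Between Vowels: no change — [nuwufok]
  result: [nuwufok]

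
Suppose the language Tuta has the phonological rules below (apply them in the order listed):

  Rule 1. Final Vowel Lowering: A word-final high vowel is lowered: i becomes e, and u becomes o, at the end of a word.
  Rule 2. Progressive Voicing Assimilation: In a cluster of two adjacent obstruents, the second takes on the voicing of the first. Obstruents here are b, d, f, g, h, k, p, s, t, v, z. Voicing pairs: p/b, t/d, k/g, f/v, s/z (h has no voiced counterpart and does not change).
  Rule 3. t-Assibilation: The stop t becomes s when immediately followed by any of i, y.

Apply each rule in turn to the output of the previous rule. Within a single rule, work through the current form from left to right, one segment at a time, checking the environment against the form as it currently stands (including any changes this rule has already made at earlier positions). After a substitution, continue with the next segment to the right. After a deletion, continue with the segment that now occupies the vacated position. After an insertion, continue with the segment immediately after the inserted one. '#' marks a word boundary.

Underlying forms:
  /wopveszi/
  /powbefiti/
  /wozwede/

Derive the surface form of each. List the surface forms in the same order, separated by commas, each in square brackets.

[wopfesse], [powbefite], [wozwede]

/wopveszi/:
  Rule 1 Final Vowel Lowering: [wopveszi] → [wopvesze]
  Rule 2 Progressive Voicing Assimilation: [wopvesze] → [wopfesse]
  Rule 3 t-Assibilation: no change — [wopfesse]
/powbefiti/:
  Rule 1 Final Vowel Lowering: [powbefiti] → [powbefite]
  Rule 2 Progressive Voicing Assimilation: no change — [powbefite]
  Rule 3 t-Assibilation: no change — [powbefite]
/wozwede/:
  Rule 1 Final Vowel Lowering: no change — [wozwede]
  Rule 2 Progressive Voicing Assimilation: no change — [wozwede]
  Rule 3 t-Assibilation: no change — [wozwede]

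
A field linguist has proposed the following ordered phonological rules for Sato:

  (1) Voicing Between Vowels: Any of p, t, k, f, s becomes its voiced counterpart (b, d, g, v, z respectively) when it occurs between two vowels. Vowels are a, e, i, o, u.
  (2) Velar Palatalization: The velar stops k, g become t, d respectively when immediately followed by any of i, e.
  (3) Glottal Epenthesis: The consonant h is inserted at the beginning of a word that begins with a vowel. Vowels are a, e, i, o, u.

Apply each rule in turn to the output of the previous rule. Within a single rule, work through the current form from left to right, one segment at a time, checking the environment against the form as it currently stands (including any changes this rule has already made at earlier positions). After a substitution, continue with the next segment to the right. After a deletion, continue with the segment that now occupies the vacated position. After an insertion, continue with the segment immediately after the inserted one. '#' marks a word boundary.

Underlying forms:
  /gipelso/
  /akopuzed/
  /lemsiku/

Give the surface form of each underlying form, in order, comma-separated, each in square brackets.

/gipelso/:
  (1) Voicing Between Vowels: [gipelso] → [gibelso]
  (2) Velar Palatalization: [gibelso] → [dibelso]
  (3) Glottal Epenthesis: no change — [dibelso]
/akopuzed/:
  (1) Voicing Between Vowels: [akopuzed] → [agobuzed]
  (2) Velar Palatalization: no change — [agobuzed]
  (3) Glottal Epenthesis: [agobuzed] → [hagobuzed]
/lemsiku/:
  (1) Voicing Between Vowels: [lemsiku] → [lemsigu]
  (2) Velar Palatalization: no change — [lemsigu]
  (3) Glottal Epenthesis: no change — [lemsigu]

[dibelso], [hagobuzed], [lemsigu]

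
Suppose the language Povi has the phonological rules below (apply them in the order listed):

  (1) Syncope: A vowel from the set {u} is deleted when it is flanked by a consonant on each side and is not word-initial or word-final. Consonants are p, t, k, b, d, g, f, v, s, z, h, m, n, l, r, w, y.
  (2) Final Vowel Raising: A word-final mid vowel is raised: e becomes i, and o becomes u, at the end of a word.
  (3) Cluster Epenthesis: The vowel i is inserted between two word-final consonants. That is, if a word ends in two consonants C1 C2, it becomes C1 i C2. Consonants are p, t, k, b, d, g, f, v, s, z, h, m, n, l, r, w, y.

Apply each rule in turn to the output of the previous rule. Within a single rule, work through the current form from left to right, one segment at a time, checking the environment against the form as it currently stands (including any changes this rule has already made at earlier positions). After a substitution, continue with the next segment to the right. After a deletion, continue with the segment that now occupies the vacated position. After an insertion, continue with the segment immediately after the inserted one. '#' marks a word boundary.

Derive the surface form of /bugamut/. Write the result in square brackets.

[bgamit]

(1) Syncope: [bugamut] → [bgamt]
(2) Final Vowel Raising: no change — [bgamt]
(3) Cluster Epenthesis: [bgamt] → [bgamit]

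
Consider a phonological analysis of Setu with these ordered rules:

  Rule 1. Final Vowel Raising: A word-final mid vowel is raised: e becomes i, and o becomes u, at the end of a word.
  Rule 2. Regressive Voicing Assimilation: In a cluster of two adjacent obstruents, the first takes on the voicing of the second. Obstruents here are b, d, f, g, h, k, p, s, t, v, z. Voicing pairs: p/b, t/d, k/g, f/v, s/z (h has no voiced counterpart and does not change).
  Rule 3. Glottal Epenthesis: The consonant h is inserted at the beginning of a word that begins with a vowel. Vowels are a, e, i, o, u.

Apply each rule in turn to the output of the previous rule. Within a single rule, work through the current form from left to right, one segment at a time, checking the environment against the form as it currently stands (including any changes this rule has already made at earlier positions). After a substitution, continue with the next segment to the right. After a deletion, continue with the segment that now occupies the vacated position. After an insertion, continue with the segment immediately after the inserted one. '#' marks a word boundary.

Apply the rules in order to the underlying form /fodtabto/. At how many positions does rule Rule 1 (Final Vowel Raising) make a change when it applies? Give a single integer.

1

Rule 1 Final Vowel Raising: [fodtabto] → [fodtabtu]
Rule 2 Regressive Voicing Assimilation: [fodtabtu] → [fottaptu]
Rule 3 Glottal Epenthesis: no change — [fottaptu]
Rule Rule 1 changed 1 position(s).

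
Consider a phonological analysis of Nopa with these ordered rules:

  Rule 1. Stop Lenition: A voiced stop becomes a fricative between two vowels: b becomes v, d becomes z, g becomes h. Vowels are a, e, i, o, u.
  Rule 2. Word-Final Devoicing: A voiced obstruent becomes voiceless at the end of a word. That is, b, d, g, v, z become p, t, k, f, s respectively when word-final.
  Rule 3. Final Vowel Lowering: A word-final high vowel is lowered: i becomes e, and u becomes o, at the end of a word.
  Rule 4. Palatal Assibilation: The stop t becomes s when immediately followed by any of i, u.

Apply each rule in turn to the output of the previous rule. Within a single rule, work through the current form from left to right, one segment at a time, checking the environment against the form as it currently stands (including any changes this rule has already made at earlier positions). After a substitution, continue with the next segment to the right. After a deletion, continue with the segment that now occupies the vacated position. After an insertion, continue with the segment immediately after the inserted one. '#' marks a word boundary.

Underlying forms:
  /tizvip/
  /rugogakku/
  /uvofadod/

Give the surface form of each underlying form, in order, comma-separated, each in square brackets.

/tizvip/:
  Rule 1 Stop Lenition: no change — [tizvip]
  Rule 2 Word-Final Devoicing: no change — [tizvip]
  Rule 3 Final Vowel Lowering: no change — [tizvip]
  Rule 4 Palatal Assibilation: [tizvip] → [sizvip]
/rugogakku/:
  Rule 1 Stop Lenition: [rugogakku] → [ruhohakku]
  Rule 2 Word-Final Devoicing: no change — [ruhohakku]
  Rule 3 Final Vowel Lowering: [ruhohakku] → [ruhohakko]
  Rule 4 Palatal Assibilation: no change — [ruhohakko]
/uvofadod/:
  Rule 1 Stop Lenition: [uvofadod] → [uvofazod]
  Rule 2 Word-Final Devoicing: [uvofazod] → [uvofazot]
  Rule 3 Final Vowel Lowering: no change — [uvofazot]
  Rule 4 Palatal Assibilation: no change — [uvofazot]

[sizvip], [ruhohakko], [uvofazot]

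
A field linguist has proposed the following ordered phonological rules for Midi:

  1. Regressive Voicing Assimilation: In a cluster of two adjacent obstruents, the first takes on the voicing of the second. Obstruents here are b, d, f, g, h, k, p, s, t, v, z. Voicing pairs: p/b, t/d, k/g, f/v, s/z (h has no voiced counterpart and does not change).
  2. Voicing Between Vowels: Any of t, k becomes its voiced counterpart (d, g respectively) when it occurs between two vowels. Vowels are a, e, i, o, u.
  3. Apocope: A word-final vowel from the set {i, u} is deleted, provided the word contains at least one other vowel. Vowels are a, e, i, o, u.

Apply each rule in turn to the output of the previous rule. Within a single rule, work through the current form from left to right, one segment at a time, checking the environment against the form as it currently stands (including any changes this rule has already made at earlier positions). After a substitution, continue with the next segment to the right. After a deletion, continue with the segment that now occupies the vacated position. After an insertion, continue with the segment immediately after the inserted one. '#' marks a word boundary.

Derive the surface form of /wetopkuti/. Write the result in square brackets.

1 Regressive Voicing Assimilation: no change — [wetopkuti]
2 Voicing Between Vowels: [wetopkuti] → [wedopkudi]
3 Apocope: [wedopkudi] → [wedopkud]

[wedopkud]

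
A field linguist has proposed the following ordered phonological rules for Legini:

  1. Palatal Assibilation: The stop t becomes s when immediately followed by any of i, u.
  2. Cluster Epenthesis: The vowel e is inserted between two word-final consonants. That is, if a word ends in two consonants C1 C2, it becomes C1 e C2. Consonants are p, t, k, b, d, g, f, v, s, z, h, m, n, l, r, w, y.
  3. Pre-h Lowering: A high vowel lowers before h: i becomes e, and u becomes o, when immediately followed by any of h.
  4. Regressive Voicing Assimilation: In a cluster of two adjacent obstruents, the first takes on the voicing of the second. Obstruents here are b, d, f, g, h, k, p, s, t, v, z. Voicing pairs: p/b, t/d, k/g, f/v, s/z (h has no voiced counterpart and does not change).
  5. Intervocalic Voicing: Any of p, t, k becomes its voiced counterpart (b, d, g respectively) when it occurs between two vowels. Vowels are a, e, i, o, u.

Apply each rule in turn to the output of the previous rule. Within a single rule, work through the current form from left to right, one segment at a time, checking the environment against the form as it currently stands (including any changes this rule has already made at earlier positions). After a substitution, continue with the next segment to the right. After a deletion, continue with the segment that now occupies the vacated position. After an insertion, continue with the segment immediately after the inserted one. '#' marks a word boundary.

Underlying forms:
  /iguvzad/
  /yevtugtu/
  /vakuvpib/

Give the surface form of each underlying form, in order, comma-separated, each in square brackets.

/iguvzad/:
  1 Palatal Assibilation: no change — [iguvzad]
  2 Cluster Epenthesis: no change — [iguvzad]
  3 Pre-h Lowering: no change — [iguvzad]
  4 Regressive Voicing Assimilation: no change — [iguvzad]
  5 Intervocalic Voicing: no change — [iguvzad]
/yevtugtu/:
  1 Palatal Assibilation: [yevtugtu] → [yevsugsu]
  2 Cluster Epenthesis: no change — [yevsugsu]
  3 Pre-h Lowering: no change — [yevsugsu]
  4 Regressive Voicing Assimilation: [yevsugsu] → [yefsuksu]
  5 Intervocalic Voicing: no change — [yefsuksu]
/vakuvpib/:
  1 Palatal Assibilation: no change — [vakuvpib]
  2 Cluster Epenthesis: no change — [vakuvpib]
  3 Pre-h Lowering: no change — [vakuvpib]
  4 Regressive Voicing Assimilation: [vakuvpib] → [vakufpib]
  5 Intervocalic Voicing: [vakufpib] → [vagufpib]

[iguvzad], [yefsuksu], [vagufpib]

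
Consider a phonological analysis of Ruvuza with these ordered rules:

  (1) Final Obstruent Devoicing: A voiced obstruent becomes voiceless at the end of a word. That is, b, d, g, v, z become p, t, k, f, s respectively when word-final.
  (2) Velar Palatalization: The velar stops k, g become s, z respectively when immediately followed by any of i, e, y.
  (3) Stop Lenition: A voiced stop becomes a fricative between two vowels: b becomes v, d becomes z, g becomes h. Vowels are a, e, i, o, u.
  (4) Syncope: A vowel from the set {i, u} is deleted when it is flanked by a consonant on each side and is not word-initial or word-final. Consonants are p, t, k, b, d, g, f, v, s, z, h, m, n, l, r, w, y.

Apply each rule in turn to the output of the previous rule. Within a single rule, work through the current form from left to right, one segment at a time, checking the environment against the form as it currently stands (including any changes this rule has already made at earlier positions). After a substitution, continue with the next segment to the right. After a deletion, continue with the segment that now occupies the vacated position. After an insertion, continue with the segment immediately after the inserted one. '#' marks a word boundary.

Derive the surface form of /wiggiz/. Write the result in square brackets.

[wgzs]

(1) Final Obstruent Devoicing: [wiggiz] → [wiggis]
(2) Velar Palatalization: [wiggis] → [wigzis]
(3) Stop Lenition: no change — [wigzis]
(4) Syncope: [wigzis] → [wgzs]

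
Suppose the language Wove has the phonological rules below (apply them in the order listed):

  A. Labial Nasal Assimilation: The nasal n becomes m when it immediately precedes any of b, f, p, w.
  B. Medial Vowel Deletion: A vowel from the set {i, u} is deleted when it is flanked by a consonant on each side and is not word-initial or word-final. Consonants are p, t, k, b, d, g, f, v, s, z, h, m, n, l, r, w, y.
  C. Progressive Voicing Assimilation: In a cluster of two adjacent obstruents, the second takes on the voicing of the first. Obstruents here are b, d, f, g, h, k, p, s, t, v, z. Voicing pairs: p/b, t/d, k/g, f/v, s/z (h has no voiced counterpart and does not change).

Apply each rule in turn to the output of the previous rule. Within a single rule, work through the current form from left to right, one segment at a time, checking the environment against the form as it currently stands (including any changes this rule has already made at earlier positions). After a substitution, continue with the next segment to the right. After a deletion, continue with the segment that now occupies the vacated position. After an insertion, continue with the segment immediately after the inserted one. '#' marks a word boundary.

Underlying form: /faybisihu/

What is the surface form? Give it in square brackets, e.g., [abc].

A Labial Nasal Assimilation: no change — [faybisihu]
B Medial Vowel Deletion: [faybisihu] → [faybshu]
C Progressive Voicing Assimilation: [faybshu] → [faybzhu]

[faybzhu]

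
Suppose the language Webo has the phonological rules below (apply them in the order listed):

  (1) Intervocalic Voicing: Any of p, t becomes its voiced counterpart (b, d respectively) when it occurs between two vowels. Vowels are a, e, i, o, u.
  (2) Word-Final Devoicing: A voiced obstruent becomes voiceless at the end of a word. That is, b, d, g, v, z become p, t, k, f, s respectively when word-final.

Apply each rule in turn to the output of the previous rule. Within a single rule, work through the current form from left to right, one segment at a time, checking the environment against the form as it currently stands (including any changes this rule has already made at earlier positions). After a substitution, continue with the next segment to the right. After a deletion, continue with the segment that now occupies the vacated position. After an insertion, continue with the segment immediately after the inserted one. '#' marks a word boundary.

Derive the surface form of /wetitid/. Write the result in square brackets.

(1) Intervocalic Voicing: [wetitid] → [wedidid]
(2) Word-Final Devoicing: [wedidid] → [wedidit]

[wedidit]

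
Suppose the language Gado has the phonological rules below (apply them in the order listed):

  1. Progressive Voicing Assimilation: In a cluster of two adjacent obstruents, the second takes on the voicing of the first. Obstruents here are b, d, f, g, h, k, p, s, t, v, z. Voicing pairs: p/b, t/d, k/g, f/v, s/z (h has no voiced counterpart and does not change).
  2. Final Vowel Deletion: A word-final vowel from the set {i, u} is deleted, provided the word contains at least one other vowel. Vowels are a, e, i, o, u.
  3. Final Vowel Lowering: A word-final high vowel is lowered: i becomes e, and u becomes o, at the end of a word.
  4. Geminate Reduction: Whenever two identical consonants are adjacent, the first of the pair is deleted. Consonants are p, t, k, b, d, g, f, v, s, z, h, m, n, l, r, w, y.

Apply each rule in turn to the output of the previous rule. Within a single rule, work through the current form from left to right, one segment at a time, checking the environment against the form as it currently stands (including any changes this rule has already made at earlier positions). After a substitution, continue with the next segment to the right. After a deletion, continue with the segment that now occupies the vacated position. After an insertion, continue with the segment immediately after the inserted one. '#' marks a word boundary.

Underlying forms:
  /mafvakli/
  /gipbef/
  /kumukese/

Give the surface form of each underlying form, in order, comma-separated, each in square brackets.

[mafakl], [gipef], [kumukese]

/mafvakli/:
  1 Progressive Voicing Assimilation: [mafvakli] → [maffakli]
  2 Final Vowel Deletion: [maffakli] → [maffakl]
  3 Final Vowel Lowering: no change — [maffakl]
  4 Geminate Reduction: [maffakl] → [mafakl]
/gipbef/:
  1 Progressive Voicing Assimilation: [gipbef] → [gippef]
  2 Final Vowel Deletion: no change — [gippef]
  3 Final Vowel Lowering: no change — [gippef]
  4 Geminate Reduction: [gippef] → [gipef]
/kumukese/:
  1 Progressive Voicing Assimilation: no change — [kumukese]
  2 Final Vowel Deletion: no change — [kumukese]
  3 Final Vowel Lowering: no change — [kumukese]
  4 Geminate Reduction: no change — [kumukese]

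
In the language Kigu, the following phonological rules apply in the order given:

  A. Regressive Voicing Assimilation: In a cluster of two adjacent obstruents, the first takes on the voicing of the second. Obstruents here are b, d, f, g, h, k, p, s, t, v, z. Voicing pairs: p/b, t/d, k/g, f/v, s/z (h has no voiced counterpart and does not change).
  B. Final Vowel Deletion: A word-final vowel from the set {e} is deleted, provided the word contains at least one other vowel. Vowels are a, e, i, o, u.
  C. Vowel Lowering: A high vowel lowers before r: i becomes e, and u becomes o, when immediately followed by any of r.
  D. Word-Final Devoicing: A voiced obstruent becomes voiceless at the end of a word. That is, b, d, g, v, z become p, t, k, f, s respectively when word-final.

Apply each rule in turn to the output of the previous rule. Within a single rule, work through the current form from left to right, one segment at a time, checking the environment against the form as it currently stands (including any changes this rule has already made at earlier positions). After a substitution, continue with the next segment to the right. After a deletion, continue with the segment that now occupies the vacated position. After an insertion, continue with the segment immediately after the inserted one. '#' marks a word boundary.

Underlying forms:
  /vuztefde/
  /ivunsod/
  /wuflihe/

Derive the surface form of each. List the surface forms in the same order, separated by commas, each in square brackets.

[vustevt], [ivunsot], [wuflih]

/vuztefde/:
  A Regressive Voicing Assimilation: [vuztefde] → [vustevde]
  B Final Vowel Deletion: [vustevde] → [vustevd]
  C Vowel Lowering: no change — [vustevd]
  D Word-Final Devoicing: [vustevd] → [vustevt]
/ivunsod/:
  A Regressive Voicing Assimilation: no change — [ivunsod]
  B Final Vowel Deletion: no change — [ivunsod]
  C Vowel Lowering: no change — [ivunsod]
  D Word-Final Devoicing: [ivunsod] → [ivunsot]
/wuflihe/:
  A Regressive Voicing Assimilation: no change — [wuflihe]
  B Final Vowel Deletion: [wuflihe] → [wuflih]
  C Vowel Lowering: no change — [wuflih]
  D Word-Final Devoicing: no change — [wuflih]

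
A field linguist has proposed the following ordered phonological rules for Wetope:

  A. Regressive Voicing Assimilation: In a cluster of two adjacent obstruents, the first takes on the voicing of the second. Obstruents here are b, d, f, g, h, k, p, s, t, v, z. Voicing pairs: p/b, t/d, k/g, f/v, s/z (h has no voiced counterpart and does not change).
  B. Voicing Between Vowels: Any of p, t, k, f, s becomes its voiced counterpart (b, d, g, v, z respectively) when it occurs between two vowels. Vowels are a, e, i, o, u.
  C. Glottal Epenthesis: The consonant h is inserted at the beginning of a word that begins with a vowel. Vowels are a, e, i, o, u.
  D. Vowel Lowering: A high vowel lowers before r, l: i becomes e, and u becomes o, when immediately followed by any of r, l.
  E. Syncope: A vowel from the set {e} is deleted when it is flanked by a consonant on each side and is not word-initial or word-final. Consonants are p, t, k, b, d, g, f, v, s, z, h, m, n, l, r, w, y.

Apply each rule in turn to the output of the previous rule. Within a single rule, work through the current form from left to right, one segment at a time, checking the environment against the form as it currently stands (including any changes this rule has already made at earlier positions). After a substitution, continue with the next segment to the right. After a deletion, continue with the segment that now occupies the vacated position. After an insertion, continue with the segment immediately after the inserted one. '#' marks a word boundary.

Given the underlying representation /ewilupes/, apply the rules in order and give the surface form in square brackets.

A Regressive Voicing Assimilation: no change — [ewilupes]
B Voicing Between Vowels: [ewilupes] → [ewilubes]
C Glottal Epenthesis: [ewilubes] → [hewilubes]
D Vowel Lowering: [hewilubes] → [hewelubes]
E Syncope: [hewelubes] → [hwlubs]

[hwlubs]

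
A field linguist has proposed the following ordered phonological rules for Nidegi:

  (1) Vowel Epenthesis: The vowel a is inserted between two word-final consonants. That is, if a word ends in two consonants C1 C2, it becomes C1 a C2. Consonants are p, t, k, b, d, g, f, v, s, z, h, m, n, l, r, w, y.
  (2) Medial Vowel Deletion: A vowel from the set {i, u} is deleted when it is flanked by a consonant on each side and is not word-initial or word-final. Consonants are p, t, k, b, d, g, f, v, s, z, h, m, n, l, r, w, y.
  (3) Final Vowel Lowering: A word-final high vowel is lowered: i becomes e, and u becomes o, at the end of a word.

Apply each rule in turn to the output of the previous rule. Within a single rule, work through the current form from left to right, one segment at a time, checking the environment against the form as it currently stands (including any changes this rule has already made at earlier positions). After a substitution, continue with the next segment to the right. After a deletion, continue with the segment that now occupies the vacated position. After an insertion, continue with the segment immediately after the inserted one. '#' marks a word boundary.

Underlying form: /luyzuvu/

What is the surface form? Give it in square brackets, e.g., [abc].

[lyzvo]

(1) Vowel Epenthesis: no change — [luyzuvu]
(2) Medial Vowel Deletion: [luyzuvu] → [lyzvu]
(3) Final Vowel Lowering: [lyzvu] → [lyzvo]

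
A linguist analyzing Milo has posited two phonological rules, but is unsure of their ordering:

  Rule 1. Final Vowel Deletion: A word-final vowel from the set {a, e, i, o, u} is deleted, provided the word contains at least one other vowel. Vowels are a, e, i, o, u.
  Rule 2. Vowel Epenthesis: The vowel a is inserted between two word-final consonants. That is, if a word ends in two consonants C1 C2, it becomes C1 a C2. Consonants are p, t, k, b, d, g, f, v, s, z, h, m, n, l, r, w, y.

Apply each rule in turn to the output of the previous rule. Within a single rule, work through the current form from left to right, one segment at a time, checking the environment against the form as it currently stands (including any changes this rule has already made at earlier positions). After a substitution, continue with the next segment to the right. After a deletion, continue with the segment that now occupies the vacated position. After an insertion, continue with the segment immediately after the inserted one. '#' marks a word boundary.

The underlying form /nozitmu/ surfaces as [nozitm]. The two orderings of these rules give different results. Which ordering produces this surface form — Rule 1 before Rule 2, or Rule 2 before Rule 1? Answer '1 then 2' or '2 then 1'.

Order 1 then 2:
  1 Final Vowel Deletion: [nozitmu] → [nozitm]
  2 Vowel Epenthesis: [nozitm] → [nozitam]
  result: [nozitam]
Order 2 then 1:
  2 Vowel Epenthesis: no change — [nozitmu]
  1 Final Vowel Deletion: [nozitmu] → [nozitm]
  result: [nozitm]

2 then 1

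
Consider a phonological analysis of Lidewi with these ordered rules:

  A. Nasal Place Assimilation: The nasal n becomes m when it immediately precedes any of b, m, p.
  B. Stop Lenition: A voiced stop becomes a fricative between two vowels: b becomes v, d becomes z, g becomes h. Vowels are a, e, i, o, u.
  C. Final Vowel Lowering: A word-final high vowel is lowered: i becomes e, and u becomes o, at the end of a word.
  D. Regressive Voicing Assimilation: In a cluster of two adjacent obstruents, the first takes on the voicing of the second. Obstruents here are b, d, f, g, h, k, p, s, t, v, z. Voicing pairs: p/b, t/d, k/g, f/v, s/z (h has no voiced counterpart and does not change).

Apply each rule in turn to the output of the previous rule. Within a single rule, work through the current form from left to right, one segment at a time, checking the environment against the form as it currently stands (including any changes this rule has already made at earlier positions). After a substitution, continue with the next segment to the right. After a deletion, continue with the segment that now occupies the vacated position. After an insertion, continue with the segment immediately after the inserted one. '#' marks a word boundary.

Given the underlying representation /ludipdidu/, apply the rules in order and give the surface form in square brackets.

A Nasal Place Assimilation: no change — [ludipdidu]
B Stop Lenition: [ludipdidu] → [luzipdizu]
C Final Vowel Lowering: [luzipdizu] → [luzipdizo]
D Regressive Voicing Assimilation: [luzipdizo] → [luzibdizo]

[luzibdizo]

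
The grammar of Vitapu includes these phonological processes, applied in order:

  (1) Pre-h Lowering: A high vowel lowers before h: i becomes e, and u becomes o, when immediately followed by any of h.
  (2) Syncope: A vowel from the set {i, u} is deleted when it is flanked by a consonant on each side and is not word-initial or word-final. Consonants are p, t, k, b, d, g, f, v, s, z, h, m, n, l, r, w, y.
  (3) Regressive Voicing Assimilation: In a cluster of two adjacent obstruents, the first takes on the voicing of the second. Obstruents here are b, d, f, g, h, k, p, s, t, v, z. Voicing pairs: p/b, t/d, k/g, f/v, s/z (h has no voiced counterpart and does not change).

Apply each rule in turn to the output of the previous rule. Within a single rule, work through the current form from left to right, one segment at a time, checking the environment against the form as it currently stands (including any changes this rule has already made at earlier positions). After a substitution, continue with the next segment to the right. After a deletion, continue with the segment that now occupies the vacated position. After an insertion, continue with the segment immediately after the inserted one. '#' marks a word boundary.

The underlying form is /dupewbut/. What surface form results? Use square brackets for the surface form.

(1) Pre-h Lowering: no change — [dupewbut]
(2) Syncope: [dupewbut] → [dpewbt]
(3) Regressive Voicing Assimilation: [dpewbt] → [tpewpt]

[tpewpt]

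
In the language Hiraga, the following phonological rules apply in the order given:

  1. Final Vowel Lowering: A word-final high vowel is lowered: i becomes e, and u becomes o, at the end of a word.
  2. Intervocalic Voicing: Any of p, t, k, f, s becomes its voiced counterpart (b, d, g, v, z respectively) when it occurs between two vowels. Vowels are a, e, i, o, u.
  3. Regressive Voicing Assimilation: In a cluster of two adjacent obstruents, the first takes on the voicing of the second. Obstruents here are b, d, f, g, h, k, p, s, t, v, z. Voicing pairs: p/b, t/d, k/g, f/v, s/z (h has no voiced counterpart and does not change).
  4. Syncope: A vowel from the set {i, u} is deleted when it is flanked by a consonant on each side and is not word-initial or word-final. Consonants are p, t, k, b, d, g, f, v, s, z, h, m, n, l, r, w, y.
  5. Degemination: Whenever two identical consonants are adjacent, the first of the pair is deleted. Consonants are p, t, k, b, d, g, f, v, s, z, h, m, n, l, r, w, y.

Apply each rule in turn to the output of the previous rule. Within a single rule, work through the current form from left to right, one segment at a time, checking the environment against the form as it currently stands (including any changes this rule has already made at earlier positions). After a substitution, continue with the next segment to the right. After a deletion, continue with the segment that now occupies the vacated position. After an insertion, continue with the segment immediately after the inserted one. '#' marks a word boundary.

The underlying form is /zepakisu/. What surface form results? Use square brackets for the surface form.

1 Final Vowel Lowering: [zepakisu] → [zepakiso]
2 Intervocalic Voicing: [zepakiso] → [zebagizo]
3 Regressive Voicing Assimilation: no change — [zebagizo]
4 Syncope: [zebagizo] → [zebagzo]
5 Degemination: no change — [zebagzo]

[zebagzo]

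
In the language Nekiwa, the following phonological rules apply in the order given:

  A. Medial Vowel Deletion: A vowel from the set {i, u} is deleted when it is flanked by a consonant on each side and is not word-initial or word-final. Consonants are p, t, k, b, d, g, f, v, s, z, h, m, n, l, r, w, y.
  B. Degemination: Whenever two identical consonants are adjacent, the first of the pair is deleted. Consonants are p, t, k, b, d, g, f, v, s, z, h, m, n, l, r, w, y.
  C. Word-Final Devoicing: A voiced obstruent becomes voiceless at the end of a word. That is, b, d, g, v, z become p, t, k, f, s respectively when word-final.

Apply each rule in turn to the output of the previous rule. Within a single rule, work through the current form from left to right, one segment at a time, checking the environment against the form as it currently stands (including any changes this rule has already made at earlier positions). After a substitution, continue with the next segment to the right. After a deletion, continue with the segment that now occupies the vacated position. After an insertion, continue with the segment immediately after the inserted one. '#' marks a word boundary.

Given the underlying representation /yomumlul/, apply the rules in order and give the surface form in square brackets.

A Medial Vowel Deletion: [yomumlul] → [yommll]
B Degemination: [yommll] → [yoml]
C Word-Final Devoicing: no change — [yoml]

[yoml]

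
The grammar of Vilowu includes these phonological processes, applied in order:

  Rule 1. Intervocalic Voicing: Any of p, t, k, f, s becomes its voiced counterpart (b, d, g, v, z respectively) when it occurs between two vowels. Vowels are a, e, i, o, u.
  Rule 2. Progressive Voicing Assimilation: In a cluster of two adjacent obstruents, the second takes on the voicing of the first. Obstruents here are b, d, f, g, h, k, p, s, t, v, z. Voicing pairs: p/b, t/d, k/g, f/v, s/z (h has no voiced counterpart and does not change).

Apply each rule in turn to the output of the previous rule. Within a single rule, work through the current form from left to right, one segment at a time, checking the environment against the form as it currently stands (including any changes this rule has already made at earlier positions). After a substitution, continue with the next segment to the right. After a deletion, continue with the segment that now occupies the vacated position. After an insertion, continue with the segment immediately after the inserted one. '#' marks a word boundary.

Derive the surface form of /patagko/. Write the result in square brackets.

[padaggo]

Rule 1 Intervocalic Voicing: [patagko] → [padagko]
Rule 2 Progressive Voicing Assimilation: [padagko] → [padaggo]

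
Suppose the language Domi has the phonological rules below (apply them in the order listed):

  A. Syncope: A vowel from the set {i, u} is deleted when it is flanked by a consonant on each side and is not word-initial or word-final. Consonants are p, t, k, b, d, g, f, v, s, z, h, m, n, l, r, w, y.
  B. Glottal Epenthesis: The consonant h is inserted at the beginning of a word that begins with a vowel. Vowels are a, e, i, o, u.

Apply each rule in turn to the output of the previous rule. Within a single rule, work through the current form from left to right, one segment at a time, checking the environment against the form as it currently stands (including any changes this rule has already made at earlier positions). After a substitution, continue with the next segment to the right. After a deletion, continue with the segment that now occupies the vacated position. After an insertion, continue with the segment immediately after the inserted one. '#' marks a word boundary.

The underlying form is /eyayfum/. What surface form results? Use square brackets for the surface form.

[heyayfm]

A Syncope: [eyayfum] → [eyayfm]
B Glottal Epenthesis: [eyayfm] → [heyayfm]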